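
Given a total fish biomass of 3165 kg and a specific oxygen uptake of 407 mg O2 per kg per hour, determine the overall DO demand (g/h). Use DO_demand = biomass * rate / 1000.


Total O2 consumption (mg/h) = 3165 kg * 407 mg/(kg*h) = 1288155 mg/h
Convert to g/h: 1288155 / 1000 = 1288.155 g/h

1288.155 g/h


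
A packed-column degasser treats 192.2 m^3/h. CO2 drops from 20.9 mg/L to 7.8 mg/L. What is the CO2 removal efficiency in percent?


CO2_out / CO2_in = 7.8 / 20.9 = 0.37320574
Fraction remaining = 0.37320574
efficiency = (1 - 0.37320574) * 100 = 62.6794 %

62.6794 %


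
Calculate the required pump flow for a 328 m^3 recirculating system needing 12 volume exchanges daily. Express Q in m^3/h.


Daily recirculation volume = 328 m^3 * 12 = 3936 m^3/day
Flow rate Q = daily volume / 24 h = 3936 / 24 = 164 m^3/h

164 m^3/h


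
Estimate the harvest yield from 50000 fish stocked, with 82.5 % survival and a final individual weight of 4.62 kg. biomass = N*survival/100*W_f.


Survivors = 50000 * 82.5/100 = 41250 fish
Harvest biomass = survivors * W_f = 41250 * 4.62 = 190575 kg

190575 kg


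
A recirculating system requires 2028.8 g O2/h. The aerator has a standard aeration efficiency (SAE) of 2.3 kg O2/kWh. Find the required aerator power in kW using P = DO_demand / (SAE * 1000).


SAE in g O2/kWh = 2.3 * 1000 = 2300 g/kWh
P = DO_demand / SAE_g = 2028.8 / 2300 = 0.882087 kW

0.882087 kW


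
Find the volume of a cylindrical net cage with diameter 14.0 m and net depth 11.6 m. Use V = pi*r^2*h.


r = d/2 = 14.0/2 = 7 m
Base area = pi*r^2 = pi*7^2 = 153.93804 m^2
Volume = 153.93804 * 11.6 = 1785.68 m^3

1785.68 m^3


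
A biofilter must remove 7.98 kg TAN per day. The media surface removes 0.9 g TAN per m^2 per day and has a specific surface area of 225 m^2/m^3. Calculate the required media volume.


A = 7.98*1000 / 0.9 = 8866.6667 m^2
V = 8866.6667 / 225 = 39.4074

39.4074 m^3


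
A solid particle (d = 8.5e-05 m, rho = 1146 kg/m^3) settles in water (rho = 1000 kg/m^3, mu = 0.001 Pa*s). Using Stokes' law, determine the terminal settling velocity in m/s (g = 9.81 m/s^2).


Density difference: rho_p - rho_f = 1146 - 1000 = 146 kg/m^3
d^2 = (8.5e-05)^2 = 7.225e-09 m^2
Numerator = (rho_p - rho_f) * g * d^2 = 146 * 9.81 * 7.225e-09 = 1.0348078e-05
Denominator = 18 * mu = 18 * 0.001 = 0.018
v_s = 1.0348078e-05 / 0.018 = 5.74893e-04 m/s
Check: Re = rho_f * v_s * d / mu = 1000 * 5.74893e-04 * 8.5e-05 / 0.001 = 0.0489 < 1, so Stokes' law applies.

5.74893e-04 m/s


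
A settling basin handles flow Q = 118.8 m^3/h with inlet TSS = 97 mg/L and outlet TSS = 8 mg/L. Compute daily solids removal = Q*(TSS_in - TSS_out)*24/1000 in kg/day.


Concentration drop: TSS_in - TSS_out = 97 - 8 = 89 mg/L
Hourly solids removed = Q * dTSS = 118.8 m^3/h * 89 mg/L = 10573.2 g/h  (m^3/h * mg/L = g/h)
Daily solids removed = 10573.2 * 24 = 253756.8 g/day
Convert g to kg: 253756.8 / 1000 = 253.7568 kg/day

253.7568 kg/day


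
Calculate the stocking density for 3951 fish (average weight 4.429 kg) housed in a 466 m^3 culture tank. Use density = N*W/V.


Total biomass = 3951 fish * 4.429 kg = 17498.979 kg
Density = total biomass / volume = 17498.979 / 466 = 37.5515 kg/m^3

37.5515 kg/m^3


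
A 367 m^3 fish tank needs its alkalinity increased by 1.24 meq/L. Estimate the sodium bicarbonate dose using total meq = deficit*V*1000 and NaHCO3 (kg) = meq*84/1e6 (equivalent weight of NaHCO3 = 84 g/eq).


Tank volume in L = 367 m^3 * 1000 = 367000 L
Total meq required = 1.24 meq/L * 367000 L = 455080 meq
NaHCO3 mass = 455080 meq * 84 mg/meq / 1e6 = 38.2267 kg

38.2267 kg


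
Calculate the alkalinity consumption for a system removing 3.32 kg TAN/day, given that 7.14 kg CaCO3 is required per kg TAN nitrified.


Alkalinity factor: 7.14 kg CaCO3 consumed per kg TAN nitrified
alk = 3.32 kg TAN * 7.14 = 23.7048 kg CaCO3/day

23.7048 kg CaCO3/day


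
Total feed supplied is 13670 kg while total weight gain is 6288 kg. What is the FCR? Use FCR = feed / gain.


FCR = feed consumed / weight gained
FCR = 13670 kg / 6288 kg = 2.17398

2.17398


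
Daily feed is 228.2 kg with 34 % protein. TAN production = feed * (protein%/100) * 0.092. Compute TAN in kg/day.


Protein in feed = 228.2 * 34/100 = 77.588 kg/day
TAN = protein * 0.092 = 77.588 * 0.092 = 7.138096 kg/day

7.138096 kg/day


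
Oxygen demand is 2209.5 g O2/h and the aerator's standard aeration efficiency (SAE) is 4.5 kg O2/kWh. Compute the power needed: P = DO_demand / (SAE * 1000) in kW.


SAE in g O2/kWh = 4.5 * 1000 = 4500 g/kWh
P = DO_demand / SAE_g = 2209.5 / 4500 = 0.491 kW

0.491 kW


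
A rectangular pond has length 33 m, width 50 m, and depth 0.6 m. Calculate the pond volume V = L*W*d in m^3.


Base area = L * W = 33 * 50 = 1650 m^2
Volume = area * depth = 1650 * 0.6 = 990 m^3

990 m^3


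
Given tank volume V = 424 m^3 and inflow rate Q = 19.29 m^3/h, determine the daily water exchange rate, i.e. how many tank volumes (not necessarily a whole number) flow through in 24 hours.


Daily flow volume = 19.29 m^3/h * 24 h = 462.96 m^3/day
Exchanges = daily flow / tank volume = 462.96 / 424 = 1.09189 exchanges/day

1.09189 exchanges/day


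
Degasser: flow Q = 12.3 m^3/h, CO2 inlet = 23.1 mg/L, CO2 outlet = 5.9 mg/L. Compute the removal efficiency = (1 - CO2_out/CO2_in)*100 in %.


CO2_out / CO2_in = 5.9 / 23.1 = 0.25541126
Fraction remaining = 0.25541126
efficiency = (1 - 0.25541126) * 100 = 74.4589 %

74.4589 %


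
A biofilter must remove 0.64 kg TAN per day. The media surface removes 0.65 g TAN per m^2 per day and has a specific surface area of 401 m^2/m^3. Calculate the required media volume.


A = 0.64*1000 / 0.65 = 984.61538 m^2
V = 984.61538 / 401 = 2.4554

2.4554 m^3


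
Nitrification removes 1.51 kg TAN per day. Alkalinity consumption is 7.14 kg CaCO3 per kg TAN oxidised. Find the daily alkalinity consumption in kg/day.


Alkalinity factor: 7.14 kg CaCO3 consumed per kg TAN nitrified
alk = 1.51 kg TAN * 7.14 = 10.7814 kg CaCO3/day

10.7814 kg CaCO3/day


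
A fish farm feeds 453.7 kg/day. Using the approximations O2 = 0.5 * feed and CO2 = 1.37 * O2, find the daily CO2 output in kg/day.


O2 = 453.7 * 0.5 = 226.85
CO2 = 226.85 * 1.37 = 310.7845

310.7845 kg/day


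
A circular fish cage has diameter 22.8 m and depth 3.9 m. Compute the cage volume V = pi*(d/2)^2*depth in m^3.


r = d/2 = 22.8/2 = 11.4 m
Base area = pi*r^2 = pi*11.4^2 = 408.28138 m^2
Volume = 408.28138 * 3.9 = 1592.3 m^3

1592.3 m^3


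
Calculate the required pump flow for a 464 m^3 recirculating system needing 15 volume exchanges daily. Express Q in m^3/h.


Daily recirculation volume = 464 m^3 * 15 = 6960 m^3/day
Flow rate Q = daily volume / 24 h = 6960 / 24 = 290 m^3/h

290 m^3/h


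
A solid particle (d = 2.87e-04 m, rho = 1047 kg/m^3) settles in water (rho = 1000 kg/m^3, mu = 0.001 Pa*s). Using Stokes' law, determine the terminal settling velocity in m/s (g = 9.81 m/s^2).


Density difference: rho_p - rho_f = 1047 - 1000 = 47 kg/m^3
d^2 = (2.87e-04)^2 = 8.2369e-08 m^2
Numerator = (rho_p - rho_f) * g * d^2 = 47 * 9.81 * 8.2369e-08 = 3.7977875e-05
Denominator = 18 * mu = 18 * 0.001 = 0.018
v_s = 3.7977875e-05 / 0.018 = 0.00210988 m/s
Check: Re = rho_f * v_s * d / mu = 1000 * 0.00210988 * 2.87e-04 / 0.001 = 0.606 < 1, so Stokes' law applies.

0.00210988 m/s


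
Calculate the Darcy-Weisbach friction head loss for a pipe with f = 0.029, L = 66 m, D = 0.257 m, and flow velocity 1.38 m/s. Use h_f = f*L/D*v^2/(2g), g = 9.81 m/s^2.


v^2 = 1.38^2 = 1.9044 m^2/s^2
L/D = 66/0.257 = 256.80934
h_f = f*(L/D)*v^2/(2g) = 0.029 * 256.80934 * 1.9044 / 19.62 = 0.722883 m

0.722883 m


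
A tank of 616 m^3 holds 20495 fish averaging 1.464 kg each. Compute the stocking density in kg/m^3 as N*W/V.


Total biomass = 20495 fish * 1.464 kg = 30004.68 kg
Density = total biomass / volume = 30004.68 / 616 = 48.7089 kg/m^3

48.7089 kg/m^3


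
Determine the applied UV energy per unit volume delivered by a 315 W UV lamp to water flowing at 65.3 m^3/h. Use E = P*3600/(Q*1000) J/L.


Energy delivered per hour = 315 W * 3600 s = 1134000 J/h
Volume treated per hour = 65.3 m^3/h * 1000 = 65300 L/h
dose = 1134000 / 65300 = 17.366 J/L

17.366 J/L


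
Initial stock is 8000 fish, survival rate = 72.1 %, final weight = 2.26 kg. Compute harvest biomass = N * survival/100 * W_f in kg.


Survivors = 8000 * 72.1/100 = 5768 fish
Harvest biomass = survivors * W_f = 5768 * 2.26 = 13035.68 kg

13035.68 kg


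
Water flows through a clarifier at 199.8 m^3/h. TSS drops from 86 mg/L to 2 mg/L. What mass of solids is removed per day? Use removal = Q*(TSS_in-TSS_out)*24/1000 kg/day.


Concentration drop: TSS_in - TSS_out = 86 - 2 = 84 mg/L
Hourly solids removed = Q * dTSS = 199.8 m^3/h * 84 mg/L = 16783.2 g/h  (m^3/h * mg/L = g/h)
Daily solids removed = 16783.2 * 24 = 402796.8 g/day
Convert g to kg: 402796.8 / 1000 = 402.7968 kg/day

402.7968 kg/day


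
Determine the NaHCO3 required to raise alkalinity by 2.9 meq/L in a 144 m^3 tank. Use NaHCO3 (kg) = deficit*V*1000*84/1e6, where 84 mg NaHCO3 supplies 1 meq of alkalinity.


Tank volume in L = 144 m^3 * 1000 = 144000 L
Total meq required = 2.9 meq/L * 144000 L = 417600 meq
NaHCO3 mass = 417600 meq * 84 mg/meq / 1e6 = 35.0784 kg

35.0784 kg


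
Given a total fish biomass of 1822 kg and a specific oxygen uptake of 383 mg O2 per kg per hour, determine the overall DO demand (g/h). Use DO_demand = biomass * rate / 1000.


Total O2 consumption (mg/h) = 1822 kg * 383 mg/(kg*h) = 697826 mg/h
Convert to g/h: 697826 / 1000 = 697.826 g/h

697.826 g/h


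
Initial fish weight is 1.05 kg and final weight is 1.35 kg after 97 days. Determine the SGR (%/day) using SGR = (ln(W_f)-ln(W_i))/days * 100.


ln(W_f) = ln(1.35) = 0.30010459
ln(W_i) = ln(1.05) = 0.048790164
ln(W_f) - ln(W_i) = 0.30010459 - 0.048790164 = 0.25131443
SGR = 0.25131443 / 97 * 100 = 0.259087 %/day

0.259087 %/day


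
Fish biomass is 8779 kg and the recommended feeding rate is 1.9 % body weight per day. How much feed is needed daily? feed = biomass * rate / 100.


Feeding rate fraction = 1.9% / 100 = 0.019
Daily feed = 8779 kg * 0.019 = 166.801 kg/day

166.801 kg/day


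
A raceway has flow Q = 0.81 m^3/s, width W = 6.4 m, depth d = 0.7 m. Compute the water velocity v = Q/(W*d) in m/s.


Cross-sectional area = W * d = 6.4 * 0.7 = 4.48 m^2
Velocity = Q / A = 0.81 / 4.48 = 0.180804 m/s

0.180804 m/s


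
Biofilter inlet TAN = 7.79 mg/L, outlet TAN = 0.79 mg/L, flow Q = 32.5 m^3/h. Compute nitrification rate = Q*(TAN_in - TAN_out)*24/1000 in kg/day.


Concentration drop: TAN_in - TAN_out = 7.79 - 0.79 = 7 mg/L
Hourly TAN removed = Q * dTAN = 32.5 m^3/h * 7 mg/L = 227.5 g/h  (m^3/h * mg/L = g/h)
Daily TAN removed = 227.5 * 24 = 5460 g/day
Convert to kg/day: 5460 / 1000 = 5.46 kg/day

5.46 kg/day


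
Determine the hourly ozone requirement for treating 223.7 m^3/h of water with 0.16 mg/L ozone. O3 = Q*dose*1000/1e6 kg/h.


O3 demand (mg/h) = Q * dose * 1000 = 223.7 * 0.16 * 1000 = 35792 mg/h
Convert mg to kg: 35792 / 1e6 = 0.035792 kg/h

0.035792 kg/h


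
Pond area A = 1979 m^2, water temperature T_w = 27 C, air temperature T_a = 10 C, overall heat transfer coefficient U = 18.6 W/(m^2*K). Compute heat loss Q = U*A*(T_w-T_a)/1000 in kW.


Temperature difference dT = 27 - 10 = 17 K
Heat loss (W) = U * A * dT = 18.6 * 1979 * 17 = 625759.8 W
Convert to kW: 625759.8 / 1000 = 625.7598 kW

625.7598 kW


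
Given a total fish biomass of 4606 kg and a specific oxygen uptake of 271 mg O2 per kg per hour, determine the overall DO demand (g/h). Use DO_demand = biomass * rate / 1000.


Total O2 consumption (mg/h) = 4606 kg * 271 mg/(kg*h) = 1248226 mg/h
Convert to g/h: 1248226 / 1000 = 1248.226 g/h

1248.226 g/h


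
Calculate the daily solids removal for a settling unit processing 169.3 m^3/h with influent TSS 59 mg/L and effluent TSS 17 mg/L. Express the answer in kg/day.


Concentration drop: TSS_in - TSS_out = 59 - 17 = 42 mg/L
Hourly solids removed = Q * dTSS = 169.3 m^3/h * 42 mg/L = 7110.6 g/h  (m^3/h * mg/L = g/h)
Daily solids removed = 7110.6 * 24 = 170654.4 g/day
Convert g to kg: 170654.4 / 1000 = 170.6544 kg/day

170.6544 kg/day


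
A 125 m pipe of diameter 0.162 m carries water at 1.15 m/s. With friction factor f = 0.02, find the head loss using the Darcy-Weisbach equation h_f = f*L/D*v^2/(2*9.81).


v^2 = 1.15^2 = 1.3225 m^2/s^2
L/D = 125/0.162 = 771.60494
h_f = f*(L/D)*v^2/(2g) = 0.02 * 771.60494 * 1.3225 / 19.62 = 1.04021 m

1.04021 m


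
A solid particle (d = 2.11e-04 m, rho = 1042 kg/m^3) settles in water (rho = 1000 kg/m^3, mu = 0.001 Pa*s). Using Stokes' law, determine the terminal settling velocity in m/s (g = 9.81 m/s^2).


Density difference: rho_p - rho_f = 1042 - 1000 = 42 kg/m^3
d^2 = (2.11e-04)^2 = 4.4521e-08 m^2
Numerator = (rho_p - rho_f) * g * d^2 = 42 * 9.81 * 4.4521e-08 = 1.8343542e-05
Denominator = 18 * mu = 18 * 0.001 = 0.018
v_s = 1.8343542e-05 / 0.018 = 0.00101909 m/s
Check: Re = rho_f * v_s * d / mu = 1000 * 0.00101909 * 2.11e-04 / 0.001 = 0.215 < 1, so Stokes' law applies.

0.00101909 m/s


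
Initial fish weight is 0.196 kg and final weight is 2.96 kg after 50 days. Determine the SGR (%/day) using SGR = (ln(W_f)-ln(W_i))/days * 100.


ln(W_f) = ln(2.96) = 1.0851893
ln(W_i) = ln(0.196) = -1.6296406
ln(W_f) - ln(W_i) = 1.0851893 - -1.6296406 = 2.7148299
SGR = 2.7148299 / 50 * 100 = 5.42966 %/day

5.42966 %/day


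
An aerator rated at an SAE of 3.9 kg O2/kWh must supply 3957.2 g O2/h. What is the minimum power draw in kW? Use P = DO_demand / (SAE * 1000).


SAE in g O2/kWh = 3.9 * 1000 = 3900 g/kWh
P = DO_demand / SAE_g = 3957.2 / 3900 = 1.01467 kW

1.01467 kW


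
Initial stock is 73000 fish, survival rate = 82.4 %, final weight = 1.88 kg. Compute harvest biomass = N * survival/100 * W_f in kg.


Survivors = 73000 * 82.4/100 = 60152 fish
Harvest biomass = survivors * W_f = 60152 * 1.88 = 113085.76 kg

113085.76 kg


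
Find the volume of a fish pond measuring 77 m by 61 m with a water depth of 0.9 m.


Base area = L * W = 77 * 61 = 4697 m^2
Volume = area * depth = 4697 * 0.9 = 4227.3 m^3

4227.3 m^3


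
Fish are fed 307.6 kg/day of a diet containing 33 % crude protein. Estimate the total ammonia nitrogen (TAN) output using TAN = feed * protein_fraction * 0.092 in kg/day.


Protein in feed = 307.6 * 33/100 = 101.508 kg/day
TAN = protein * 0.092 = 101.508 * 0.092 = 9.338736 kg/day

9.338736 kg/day


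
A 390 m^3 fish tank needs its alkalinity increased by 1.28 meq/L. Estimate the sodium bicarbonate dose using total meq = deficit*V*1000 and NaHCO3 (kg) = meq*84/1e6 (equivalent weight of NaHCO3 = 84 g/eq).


Tank volume in L = 390 m^3 * 1000 = 390000 L
Total meq required = 1.28 meq/L * 390000 L = 499200 meq
NaHCO3 mass = 499200 meq * 84 mg/meq / 1e6 = 41.9328 kg

41.9328 kg


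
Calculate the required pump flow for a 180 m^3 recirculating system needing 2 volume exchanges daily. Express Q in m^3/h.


Daily recirculation volume = 180 m^3 * 2 = 360 m^3/day
Flow rate Q = daily volume / 24 h = 360 / 24 = 15 m^3/h

15 m^3/h


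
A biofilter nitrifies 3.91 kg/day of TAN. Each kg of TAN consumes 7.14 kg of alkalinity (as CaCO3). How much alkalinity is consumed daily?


Alkalinity factor: 7.14 kg CaCO3 consumed per kg TAN nitrified
alk = 3.91 kg TAN * 7.14 = 27.9174 kg CaCO3/day

27.9174 kg CaCO3/day


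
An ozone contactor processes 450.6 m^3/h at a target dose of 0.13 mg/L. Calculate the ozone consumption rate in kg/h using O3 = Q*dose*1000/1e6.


O3 demand (mg/h) = Q * dose * 1000 = 450.6 * 0.13 * 1000 = 58578 mg/h
Convert mg to kg: 58578 / 1e6 = 0.058578 kg/h

0.058578 kg/h


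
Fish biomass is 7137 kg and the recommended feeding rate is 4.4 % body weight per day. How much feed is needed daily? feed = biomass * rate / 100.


Feeding rate fraction = 4.4% / 100 = 0.044
Daily feed = 7137 kg * 0.044 = 314.028 kg/day

314.028 kg/day


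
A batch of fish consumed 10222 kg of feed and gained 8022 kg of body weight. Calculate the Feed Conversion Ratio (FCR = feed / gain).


FCR = feed consumed / weight gained
FCR = 10222 kg / 8022 kg = 1.27425

1.27425


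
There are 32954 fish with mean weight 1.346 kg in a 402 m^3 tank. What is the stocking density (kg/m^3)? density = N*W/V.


Total biomass = 32954 fish * 1.346 kg = 44356.084 kg
Density = total biomass / volume = 44356.084 / 402 = 110.339 kg/m^3

110.339 kg/m^3


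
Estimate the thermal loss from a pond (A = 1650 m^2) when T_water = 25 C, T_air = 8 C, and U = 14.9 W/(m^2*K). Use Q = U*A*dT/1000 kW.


Temperature difference dT = 25 - 8 = 17 K
Heat loss (W) = U * A * dT = 14.9 * 1650 * 17 = 417945 W
Convert to kW: 417945 / 1000 = 417.945 kW

417.945 kW


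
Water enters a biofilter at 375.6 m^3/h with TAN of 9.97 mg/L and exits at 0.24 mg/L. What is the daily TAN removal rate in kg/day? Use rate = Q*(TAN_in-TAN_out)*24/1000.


Concentration drop: TAN_in - TAN_out = 9.97 - 0.24 = 9.73 mg/L
Hourly TAN removed = Q * dTAN = 375.6 m^3/h * 9.73 mg/L = 3654.588 g/h  (m^3/h * mg/L = g/h)
Daily TAN removed = 3654.588 * 24 = 87710.112 g/day
Convert to kg/day: 87710.112 / 1000 = 87.710112 kg/day

87.710112 kg/day


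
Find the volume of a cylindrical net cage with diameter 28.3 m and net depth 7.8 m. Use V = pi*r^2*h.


r = d/2 = 28.3/2 = 14.15 m
Base area = pi*r^2 = pi*14.15^2 = 629.01754 m^2
Volume = 629.01754 * 7.8 = 4906.34 m^3

4906.34 m^3


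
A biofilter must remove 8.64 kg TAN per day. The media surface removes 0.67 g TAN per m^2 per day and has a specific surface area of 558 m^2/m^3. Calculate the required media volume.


A = 8.64*1000 / 0.67 = 12895.522 m^2
V = 12895.522 / 558 = 23.1103

23.1103 m^3


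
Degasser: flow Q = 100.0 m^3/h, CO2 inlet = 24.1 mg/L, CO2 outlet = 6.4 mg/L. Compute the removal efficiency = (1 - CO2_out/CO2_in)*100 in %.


CO2_out / CO2_in = 6.4 / 24.1 = 0.26556017
Fraction remaining = 0.26556017
efficiency = (1 - 0.26556017) * 100 = 73.444 %

73.444 %


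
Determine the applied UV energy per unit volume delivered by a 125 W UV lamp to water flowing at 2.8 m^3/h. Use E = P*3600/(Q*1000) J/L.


Energy delivered per hour = 125 W * 3600 s = 450000 J/h
Volume treated per hour = 2.8 m^3/h * 1000 = 2800 L/h
dose = 450000 / 2800 = 160.714 J/L

160.714 J/L


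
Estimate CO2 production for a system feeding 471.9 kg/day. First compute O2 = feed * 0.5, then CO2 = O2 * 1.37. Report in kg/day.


O2 = 471.9 * 0.5 = 235.95
CO2 = 235.95 * 1.37 = 323.2515

323.2515 kg/day


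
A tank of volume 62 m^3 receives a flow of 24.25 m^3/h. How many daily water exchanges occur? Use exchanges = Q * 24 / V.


Daily flow volume = 24.25 m^3/h * 24 h = 582 m^3/day
Exchanges = daily flow / tank volume = 582 / 62 = 9.3871 exchanges/day

9.3871 exchanges/day


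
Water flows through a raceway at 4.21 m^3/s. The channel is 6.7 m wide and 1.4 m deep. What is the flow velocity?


Cross-sectional area = W * d = 6.7 * 1.4 = 9.38 m^2
Velocity = Q / A = 4.21 / 9.38 = 0.448827 m/s

0.448827 m/s


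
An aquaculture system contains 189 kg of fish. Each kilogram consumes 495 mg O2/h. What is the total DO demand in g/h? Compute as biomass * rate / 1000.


Total O2 consumption (mg/h) = 189 kg * 495 mg/(kg*h) = 93555 mg/h
Convert to g/h: 93555 / 1000 = 93.555 g/h

93.555 g/h


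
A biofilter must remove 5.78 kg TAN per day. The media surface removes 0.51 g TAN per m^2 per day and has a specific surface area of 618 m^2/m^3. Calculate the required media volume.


A = 5.78*1000 / 0.51 = 11333.333 m^2
V = 11333.333 / 618 = 18.3387

18.3387 m^3


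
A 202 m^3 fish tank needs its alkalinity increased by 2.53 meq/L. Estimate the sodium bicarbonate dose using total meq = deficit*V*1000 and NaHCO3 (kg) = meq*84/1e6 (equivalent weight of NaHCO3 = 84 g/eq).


Tank volume in L = 202 m^3 * 1000 = 202000 L
Total meq required = 2.53 meq/L * 202000 L = 511060 meq
NaHCO3 mass = 511060 meq * 84 mg/meq / 1e6 = 42.929 kg

42.929 kg


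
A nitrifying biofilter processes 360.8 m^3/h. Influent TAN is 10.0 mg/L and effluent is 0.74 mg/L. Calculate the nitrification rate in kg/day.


Concentration drop: TAN_in - TAN_out = 10.0 - 0.74 = 9.26 mg/L
Hourly TAN removed = Q * dTAN = 360.8 m^3/h * 9.26 mg/L = 3341.008 g/h  (m^3/h * mg/L = g/h)
Daily TAN removed = 3341.008 * 24 = 80184.192 g/day
Convert to kg/day: 80184.192 / 1000 = 80.184192 kg/day

80.184192 kg/day


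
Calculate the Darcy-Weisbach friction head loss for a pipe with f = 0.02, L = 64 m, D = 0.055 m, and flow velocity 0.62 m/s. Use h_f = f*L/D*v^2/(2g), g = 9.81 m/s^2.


v^2 = 0.62^2 = 0.3844 m^2/s^2
L/D = 64/0.055 = 1163.6364
h_f = f*(L/D)*v^2/(2g) = 0.02 * 1163.6364 * 0.3844 / 19.62 = 0.455965 m

0.455965 m


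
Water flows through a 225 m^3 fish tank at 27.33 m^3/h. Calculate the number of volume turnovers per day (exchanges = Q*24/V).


Daily flow volume = 27.33 m^3/h * 24 h = 655.92 m^3/day
Exchanges = daily flow / tank volume = 655.92 / 225 = 2.9152 exchanges/day

2.9152 exchanges/day


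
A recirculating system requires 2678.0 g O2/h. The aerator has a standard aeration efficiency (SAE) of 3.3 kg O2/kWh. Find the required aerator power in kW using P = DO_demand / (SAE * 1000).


SAE in g O2/kWh = 3.3 * 1000 = 3300 g/kWh
P = DO_demand / SAE_g = 2678.0 / 3300 = 0.811515 kW

0.811515 kW


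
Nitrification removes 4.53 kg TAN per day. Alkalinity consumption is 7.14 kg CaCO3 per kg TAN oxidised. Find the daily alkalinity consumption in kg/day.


Alkalinity factor: 7.14 kg CaCO3 consumed per kg TAN nitrified
alk = 4.53 kg TAN * 7.14 = 32.3442 kg CaCO3/day

32.3442 kg CaCO3/day


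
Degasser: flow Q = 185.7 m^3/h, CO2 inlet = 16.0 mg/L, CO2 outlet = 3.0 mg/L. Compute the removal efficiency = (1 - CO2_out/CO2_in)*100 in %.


CO2_out / CO2_in = 3.0 / 16.0 = 0.1875
Fraction remaining = 0.1875
efficiency = (1 - 0.1875) * 100 = 81.25 %

81.25 %


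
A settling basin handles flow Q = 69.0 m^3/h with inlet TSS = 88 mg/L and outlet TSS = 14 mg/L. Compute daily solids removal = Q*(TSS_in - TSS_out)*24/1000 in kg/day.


Concentration drop: TSS_in - TSS_out = 88 - 14 = 74 mg/L
Hourly solids removed = Q * dTSS = 69.0 m^3/h * 74 mg/L = 5106 g/h  (m^3/h * mg/L = g/h)
Daily solids removed = 5106 * 24 = 122544 g/day
Convert g to kg: 122544 / 1000 = 122.544 kg/day

122.544 kg/day


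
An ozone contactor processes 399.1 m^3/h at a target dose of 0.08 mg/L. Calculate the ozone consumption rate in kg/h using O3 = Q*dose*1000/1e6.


O3 demand (mg/h) = Q * dose * 1000 = 399.1 * 0.08 * 1000 = 31928 mg/h
Convert mg to kg: 31928 / 1e6 = 0.031928 kg/h

0.031928 kg/h


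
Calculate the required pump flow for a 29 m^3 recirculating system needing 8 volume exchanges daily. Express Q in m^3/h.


Daily recirculation volume = 29 m^3 * 8 = 232 m^3/day
Flow rate Q = daily volume / 24 h = 232 / 24 = 9.66667 m^3/h

9.66667 m^3/h


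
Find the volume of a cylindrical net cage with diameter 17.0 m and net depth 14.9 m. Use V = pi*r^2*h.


r = d/2 = 17.0/2 = 8.5 m
Base area = pi*r^2 = pi*8.5^2 = 226.98007 m^2
Volume = 226.98007 * 14.9 = 3382 m^3

3382 m^3


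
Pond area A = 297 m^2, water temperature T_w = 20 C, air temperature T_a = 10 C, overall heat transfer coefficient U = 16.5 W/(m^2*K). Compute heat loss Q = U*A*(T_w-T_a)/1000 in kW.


Temperature difference dT = 20 - 10 = 10 K
Heat loss (W) = U * A * dT = 16.5 * 297 * 10 = 49005 W
Convert to kW: 49005 / 1000 = 49.005 kW

49.005 kW


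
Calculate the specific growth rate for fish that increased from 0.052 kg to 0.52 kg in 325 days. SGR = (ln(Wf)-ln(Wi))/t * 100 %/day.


ln(W_f) = ln(0.52) = -0.65392647
ln(W_i) = ln(0.052) = -2.9565116
ln(W_f) - ln(W_i) = -0.65392647 - -2.9565116 = 2.3025851
SGR = 2.3025851 / 325 * 100 = 0.708488 %/day

0.708488 %/day


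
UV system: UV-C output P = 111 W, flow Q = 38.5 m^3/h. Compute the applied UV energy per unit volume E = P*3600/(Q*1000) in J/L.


Energy delivered per hour = 111 W * 3600 s = 399600 J/h
Volume treated per hour = 38.5 m^3/h * 1000 = 38500 L/h
dose = 399600 / 38500 = 10.3792 J/L

10.3792 J/L


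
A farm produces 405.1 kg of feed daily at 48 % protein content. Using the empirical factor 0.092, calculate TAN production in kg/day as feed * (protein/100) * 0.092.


Protein in feed = 405.1 * 48/100 = 194.448 kg/day
TAN = protein * 0.092 = 194.448 * 0.092 = 17.889216 kg/day

17.889216 kg/day


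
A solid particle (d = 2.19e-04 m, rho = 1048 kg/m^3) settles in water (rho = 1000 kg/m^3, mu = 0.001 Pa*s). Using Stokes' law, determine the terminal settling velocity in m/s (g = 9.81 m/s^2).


Density difference: rho_p - rho_f = 1048 - 1000 = 48 kg/m^3
d^2 = (2.19e-04)^2 = 4.7961e-08 m^2
Numerator = (rho_p - rho_f) * g * d^2 = 48 * 9.81 * 4.7961e-08 = 2.2583876e-05
Denominator = 18 * mu = 18 * 0.001 = 0.018
v_s = 2.2583876e-05 / 0.018 = 0.00125466 m/s
Check: Re = rho_f * v_s * d / mu = 1000 * 0.00125466 * 2.19e-04 / 0.001 = 0.275 < 1, so Stokes' law applies.

0.00125466 m/s


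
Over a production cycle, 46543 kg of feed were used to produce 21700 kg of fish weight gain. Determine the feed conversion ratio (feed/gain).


FCR = feed consumed / weight gained
FCR = 46543 kg / 21700 kg = 2.14484

2.14484


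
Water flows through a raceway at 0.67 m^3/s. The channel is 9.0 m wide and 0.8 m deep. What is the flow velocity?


Cross-sectional area = W * d = 9.0 * 0.8 = 7.2 m^2
Velocity = Q / A = 0.67 / 7.2 = 0.0930556 m/s

0.0930556 m/s


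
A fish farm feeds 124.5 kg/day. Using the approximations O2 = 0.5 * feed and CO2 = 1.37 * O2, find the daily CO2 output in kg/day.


O2 = 124.5 * 0.5 = 62.25
CO2 = 62.25 * 1.37 = 85.2825

85.2825 kg/day


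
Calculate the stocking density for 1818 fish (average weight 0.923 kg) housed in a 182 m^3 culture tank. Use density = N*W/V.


Total biomass = 1818 fish * 0.923 kg = 1678.014 kg
Density = total biomass / volume = 1678.014 / 182 = 9.21986 kg/m^3

9.21986 kg/m^3


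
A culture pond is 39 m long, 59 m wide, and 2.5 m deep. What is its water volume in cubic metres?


Base area = L * W = 39 * 59 = 2301 m^2
Volume = area * depth = 2301 * 2.5 = 5752.5 m^3

5752.5 m^3


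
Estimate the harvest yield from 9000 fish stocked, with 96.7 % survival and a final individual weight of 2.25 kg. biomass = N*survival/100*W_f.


Survivors = 9000 * 96.7/100 = 8703 fish
Harvest biomass = survivors * W_f = 8703 * 2.25 = 19581.75 kg

19581.75 kg


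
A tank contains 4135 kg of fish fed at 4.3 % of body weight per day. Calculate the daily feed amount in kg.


Feeding rate fraction = 4.3% / 100 = 0.043
Daily feed = 4135 kg * 0.043 = 177.805 kg/day

177.805 kg/day


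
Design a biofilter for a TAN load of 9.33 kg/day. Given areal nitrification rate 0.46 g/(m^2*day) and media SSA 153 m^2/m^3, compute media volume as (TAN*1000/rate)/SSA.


A = 9.33*1000 / 0.46 = 20282.609 m^2
V = 20282.609 / 153 = 132.566

132.566 m^3


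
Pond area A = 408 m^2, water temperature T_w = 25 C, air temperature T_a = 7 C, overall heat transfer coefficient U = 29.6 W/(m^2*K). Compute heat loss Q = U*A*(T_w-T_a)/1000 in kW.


Temperature difference dT = 25 - 7 = 18 K
Heat loss (W) = U * A * dT = 29.6 * 408 * 18 = 217382.4 W
Convert to kW: 217382.4 / 1000 = 217.3824 kW

217.3824 kW


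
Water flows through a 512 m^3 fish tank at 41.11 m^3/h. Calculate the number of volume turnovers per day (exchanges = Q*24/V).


Daily flow volume = 41.11 m^3/h * 24 h = 986.64 m^3/day
Exchanges = daily flow / tank volume = 986.64 / 512 = 1.92703 exchanges/day

1.92703 exchanges/day


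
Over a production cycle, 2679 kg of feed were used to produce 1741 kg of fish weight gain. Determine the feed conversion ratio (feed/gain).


FCR = feed consumed / weight gained
FCR = 2679 kg / 1741 kg = 1.53877

1.53877


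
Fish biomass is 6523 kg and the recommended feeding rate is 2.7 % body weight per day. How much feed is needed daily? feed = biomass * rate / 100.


Feeding rate fraction = 2.7% / 100 = 0.027
Daily feed = 6523 kg * 0.027 = 176.121 kg/day

176.121 kg/day


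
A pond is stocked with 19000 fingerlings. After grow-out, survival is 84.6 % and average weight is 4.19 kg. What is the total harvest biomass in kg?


Survivors = 19000 * 84.6/100 = 16074 fish
Harvest biomass = survivors * W_f = 16074 * 4.19 = 67350.06 kg

67350.06 kg


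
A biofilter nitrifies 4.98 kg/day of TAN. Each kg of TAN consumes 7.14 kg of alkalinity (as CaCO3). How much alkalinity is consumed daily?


Alkalinity factor: 7.14 kg CaCO3 consumed per kg TAN nitrified
alk = 4.98 kg TAN * 7.14 = 35.5572 kg CaCO3/day

35.5572 kg CaCO3/day


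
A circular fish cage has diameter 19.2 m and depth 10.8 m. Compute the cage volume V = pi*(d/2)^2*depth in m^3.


r = d/2 = 19.2/2 = 9.6 m
Base area = pi*r^2 = pi*9.6^2 = 289.52918 m^2
Volume = 289.52918 * 10.8 = 3126.92 m^3

3126.92 m^3


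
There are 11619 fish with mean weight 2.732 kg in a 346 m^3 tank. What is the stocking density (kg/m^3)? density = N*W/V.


Total biomass = 11619 fish * 2.732 kg = 31743.108 kg
Density = total biomass / volume = 31743.108 / 346 = 91.7431 kg/m^3

91.7431 kg/m^3


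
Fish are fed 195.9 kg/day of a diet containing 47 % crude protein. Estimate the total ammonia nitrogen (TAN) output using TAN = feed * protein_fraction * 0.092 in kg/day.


Protein in feed = 195.9 * 47/100 = 92.073 kg/day
TAN = protein * 0.092 = 92.073 * 0.092 = 8.470716 kg/day

8.470716 kg/day


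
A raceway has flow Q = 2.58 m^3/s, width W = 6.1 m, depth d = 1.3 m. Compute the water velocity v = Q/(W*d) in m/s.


Cross-sectional area = W * d = 6.1 * 1.3 = 7.93 m^2
Velocity = Q / A = 2.58 / 7.93 = 0.325347 m/s

0.325347 m/s


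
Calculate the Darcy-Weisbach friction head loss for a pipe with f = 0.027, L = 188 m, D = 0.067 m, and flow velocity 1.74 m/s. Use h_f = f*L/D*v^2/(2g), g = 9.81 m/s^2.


v^2 = 1.74^2 = 3.0276 m^2/s^2
L/D = 188/0.067 = 2805.9701
h_f = f*(L/D)*v^2/(2g) = 0.027 * 2805.9701 * 3.0276 / 19.62 = 11.6909 m

11.6909 m


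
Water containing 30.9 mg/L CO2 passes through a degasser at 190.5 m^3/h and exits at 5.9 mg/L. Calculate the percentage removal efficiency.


CO2_out / CO2_in = 5.9 / 30.9 = 0.19093851
Fraction remaining = 0.19093851
efficiency = (1 - 0.19093851) * 100 = 80.9061 %

80.9061 %


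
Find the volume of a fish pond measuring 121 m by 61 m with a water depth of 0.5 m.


Base area = L * W = 121 * 61 = 7381 m^2
Volume = area * depth = 7381 * 0.5 = 3690.5 m^3

3690.5 m^3


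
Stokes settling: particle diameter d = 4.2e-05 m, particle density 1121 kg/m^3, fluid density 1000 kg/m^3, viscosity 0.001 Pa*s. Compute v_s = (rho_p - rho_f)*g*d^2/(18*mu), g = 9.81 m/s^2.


Density difference: rho_p - rho_f = 1121 - 1000 = 121 kg/m^3
d^2 = (4.2e-05)^2 = 1.764e-09 m^2
Numerator = (rho_p - rho_f) * g * d^2 = 121 * 9.81 * 1.764e-09 = 2.0938856e-06
Denominator = 18 * mu = 18 * 0.001 = 0.018
v_s = 2.0938856e-06 / 0.018 = 1.16327e-04 m/s
Check: Re = rho_f * v_s * d / mu = 1000 * 1.16327e-04 * 4.2e-05 / 0.001 = 0.00489 < 1, so Stokes' law applies.

1.16327e-04 m/s


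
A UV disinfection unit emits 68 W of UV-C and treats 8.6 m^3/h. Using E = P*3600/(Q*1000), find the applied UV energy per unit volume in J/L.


Energy delivered per hour = 68 W * 3600 s = 244800 J/h
Volume treated per hour = 8.6 m^3/h * 1000 = 8600 L/h
dose = 244800 / 8600 = 28.4651 J/L

28.4651 J/L


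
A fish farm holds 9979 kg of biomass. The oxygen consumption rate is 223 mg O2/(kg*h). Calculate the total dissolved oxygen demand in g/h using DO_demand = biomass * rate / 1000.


Total O2 consumption (mg/h) = 9979 kg * 223 mg/(kg*h) = 2225317 mg/h
Convert to g/h: 2225317 / 1000 = 2225.317 g/h

2225.317 g/h


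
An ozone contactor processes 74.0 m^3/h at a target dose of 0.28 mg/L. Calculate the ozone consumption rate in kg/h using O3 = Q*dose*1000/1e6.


O3 demand (mg/h) = Q * dose * 1000 = 74.0 * 0.28 * 1000 = 20720 mg/h
Convert mg to kg: 20720 / 1e6 = 0.02072 kg/h

0.02072 kg/h


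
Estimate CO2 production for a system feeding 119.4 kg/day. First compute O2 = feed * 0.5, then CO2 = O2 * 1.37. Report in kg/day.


O2 = 119.4 * 0.5 = 59.7
CO2 = 59.7 * 1.37 = 81.789

81.789 kg/day


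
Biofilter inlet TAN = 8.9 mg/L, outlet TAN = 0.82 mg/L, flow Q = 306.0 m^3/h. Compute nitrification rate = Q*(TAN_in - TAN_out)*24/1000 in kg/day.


Concentration drop: TAN_in - TAN_out = 8.9 - 0.82 = 8.08 mg/L
Hourly TAN removed = Q * dTAN = 306.0 m^3/h * 8.08 mg/L = 2472.48 g/h  (m^3/h * mg/L = g/h)
Daily TAN removed = 2472.48 * 24 = 59339.52 g/day
Convert to kg/day: 59339.52 / 1000 = 59.33952 kg/day

59.33952 kg/day


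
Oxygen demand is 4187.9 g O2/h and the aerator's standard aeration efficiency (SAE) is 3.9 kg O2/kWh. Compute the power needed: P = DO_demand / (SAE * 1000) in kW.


SAE in g O2/kWh = 3.9 * 1000 = 3900 g/kWh
P = DO_demand / SAE_g = 4187.9 / 3900 = 1.07382 kW

1.07382 kW


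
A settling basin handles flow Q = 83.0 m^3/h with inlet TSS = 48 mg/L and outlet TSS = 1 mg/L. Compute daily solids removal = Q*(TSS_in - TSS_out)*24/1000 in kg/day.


Concentration drop: TSS_in - TSS_out = 48 - 1 = 47 mg/L
Hourly solids removed = Q * dTSS = 83.0 m^3/h * 47 mg/L = 3901 g/h  (m^3/h * mg/L = g/h)
Daily solids removed = 3901 * 24 = 93624 g/day
Convert g to kg: 93624 / 1000 = 93.624 kg/day

93.624 kg/day


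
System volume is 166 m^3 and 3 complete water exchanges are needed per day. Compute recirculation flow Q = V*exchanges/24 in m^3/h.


Daily recirculation volume = 166 m^3 * 3 = 498 m^3/day
Flow rate Q = daily volume / 24 h = 498 / 24 = 20.75 m^3/h

20.75 m^3/h


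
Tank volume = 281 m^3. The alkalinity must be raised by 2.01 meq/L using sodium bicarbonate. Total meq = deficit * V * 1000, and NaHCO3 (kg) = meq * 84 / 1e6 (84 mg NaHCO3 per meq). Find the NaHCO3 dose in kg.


Tank volume in L = 281 m^3 * 1000 = 281000 L
Total meq required = 2.01 meq/L * 281000 L = 564810 meq
NaHCO3 mass = 564810 meq * 84 mg/meq / 1e6 = 47.444 kg

47.444 kg


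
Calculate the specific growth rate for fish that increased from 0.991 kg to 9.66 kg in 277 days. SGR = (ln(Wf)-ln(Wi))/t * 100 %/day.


ln(W_f) = ln(9.66) = 2.2679936
ln(W_i) = ln(0.991) = -0.0090407447
ln(W_f) - ln(W_i) = 2.2679936 - -0.0090407447 = 2.2770343
SGR = 2.2770343 / 277 * 100 = 0.822034 %/day

0.822034 %/day


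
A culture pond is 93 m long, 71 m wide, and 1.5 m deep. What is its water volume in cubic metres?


Base area = L * W = 93 * 71 = 6603 m^2
Volume = area * depth = 6603 * 1.5 = 9904.5 m^3

9904.5 m^3


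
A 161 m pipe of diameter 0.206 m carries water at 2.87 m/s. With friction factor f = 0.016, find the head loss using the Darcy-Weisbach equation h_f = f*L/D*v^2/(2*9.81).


v^2 = 2.87^2 = 8.2369 m^2/s^2
L/D = 161/0.206 = 781.5534
h_f = f*(L/D)*v^2/(2g) = 0.016 * 781.5534 * 8.2369 / 19.62 = 5.24981 m

5.24981 m


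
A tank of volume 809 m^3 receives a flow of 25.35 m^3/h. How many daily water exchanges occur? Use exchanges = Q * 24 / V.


Daily flow volume = 25.35 m^3/h * 24 h = 608.4 m^3/day
Exchanges = daily flow / tank volume = 608.4 / 809 = 0.75204 exchanges/day

0.75204 exchanges/day


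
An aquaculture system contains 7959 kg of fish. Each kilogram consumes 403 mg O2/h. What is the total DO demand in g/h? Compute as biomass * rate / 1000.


Total O2 consumption (mg/h) = 7959 kg * 403 mg/(kg*h) = 3207477 mg/h
Convert to g/h: 3207477 / 1000 = 3207.477 g/h

3207.477 g/h


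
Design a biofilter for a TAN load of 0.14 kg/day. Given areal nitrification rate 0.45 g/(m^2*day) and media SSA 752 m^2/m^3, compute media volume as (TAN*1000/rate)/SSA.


A = 0.14*1000 / 0.45 = 311.11111 m^2
V = 311.11111 / 752 = 0.413712

0.413712 m^3


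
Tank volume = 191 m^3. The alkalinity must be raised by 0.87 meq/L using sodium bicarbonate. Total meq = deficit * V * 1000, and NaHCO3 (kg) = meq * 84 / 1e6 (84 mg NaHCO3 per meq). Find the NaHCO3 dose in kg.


Tank volume in L = 191 m^3 * 1000 = 191000 L
Total meq required = 0.87 meq/L * 191000 L = 166170 meq
NaHCO3 mass = 166170 meq * 84 mg/meq / 1e6 = 13.9583 kg

13.9583 kg


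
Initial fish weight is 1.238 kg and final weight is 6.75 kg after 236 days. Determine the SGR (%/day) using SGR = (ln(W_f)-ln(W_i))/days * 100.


ln(W_f) = ln(6.75) = 1.9095425
ln(W_i) = ln(1.238) = 0.21349717
ln(W_f) - ln(W_i) = 1.9095425 - 0.21349717 = 1.6960453
SGR = 1.6960453 / 236 * 100 = 0.718663 %/day

0.718663 %/day


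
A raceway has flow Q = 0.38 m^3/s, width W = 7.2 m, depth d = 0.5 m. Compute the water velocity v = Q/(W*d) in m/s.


Cross-sectional area = W * d = 7.2 * 0.5 = 3.6 m^2
Velocity = Q / A = 0.38 / 3.6 = 0.105556 m/s

0.105556 m/s


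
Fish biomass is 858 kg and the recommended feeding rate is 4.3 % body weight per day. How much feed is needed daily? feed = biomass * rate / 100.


Feeding rate fraction = 4.3% / 100 = 0.043
Daily feed = 858 kg * 0.043 = 36.894 kg/day

36.894 kg/day


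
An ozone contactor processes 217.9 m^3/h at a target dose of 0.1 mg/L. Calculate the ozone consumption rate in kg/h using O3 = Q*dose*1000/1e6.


O3 demand (mg/h) = Q * dose * 1000 = 217.9 * 0.1 * 1000 = 21790 mg/h
Convert mg to kg: 21790 / 1e6 = 0.02179 kg/h

0.02179 kg/h


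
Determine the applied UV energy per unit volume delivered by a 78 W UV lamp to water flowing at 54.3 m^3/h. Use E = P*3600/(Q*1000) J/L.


Energy delivered per hour = 78 W * 3600 s = 280800 J/h
Volume treated per hour = 54.3 m^3/h * 1000 = 54300 L/h
dose = 280800 / 54300 = 5.17127 J/L

5.17127 J/L


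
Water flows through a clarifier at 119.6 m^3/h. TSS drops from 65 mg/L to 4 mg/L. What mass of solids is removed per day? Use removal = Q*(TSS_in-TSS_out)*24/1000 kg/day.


Concentration drop: TSS_in - TSS_out = 65 - 4 = 61 mg/L
Hourly solids removed = Q * dTSS = 119.6 m^3/h * 61 mg/L = 7295.6 g/h  (m^3/h * mg/L = g/h)
Daily solids removed = 7295.6 * 24 = 175094.4 g/day
Convert g to kg: 175094.4 / 1000 = 175.0944 kg/day

175.0944 kg/day


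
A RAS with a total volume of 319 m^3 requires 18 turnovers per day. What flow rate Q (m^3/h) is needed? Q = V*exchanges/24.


Daily recirculation volume = 319 m^3 * 18 = 5742 m^3/day
Flow rate Q = daily volume / 24 h = 5742 / 24 = 239.25 m^3/h

239.25 m^3/h


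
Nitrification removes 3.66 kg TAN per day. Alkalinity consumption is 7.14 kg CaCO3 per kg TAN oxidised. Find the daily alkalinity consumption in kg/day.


Alkalinity factor: 7.14 kg CaCO3 consumed per kg TAN nitrified
alk = 3.66 kg TAN * 7.14 = 26.1324 kg CaCO3/day

26.1324 kg CaCO3/day


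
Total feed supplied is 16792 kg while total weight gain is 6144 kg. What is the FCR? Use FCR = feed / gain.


FCR = feed consumed / weight gained
FCR = 16792 kg / 6144 kg = 2.73307

2.73307


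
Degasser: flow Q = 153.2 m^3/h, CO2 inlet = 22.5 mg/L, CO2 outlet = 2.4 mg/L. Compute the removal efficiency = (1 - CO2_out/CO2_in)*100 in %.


CO2_out / CO2_in = 2.4 / 22.5 = 0.10666667
Fraction remaining = 0.10666667
efficiency = (1 - 0.10666667) * 100 = 89.3333 %

89.3333 %


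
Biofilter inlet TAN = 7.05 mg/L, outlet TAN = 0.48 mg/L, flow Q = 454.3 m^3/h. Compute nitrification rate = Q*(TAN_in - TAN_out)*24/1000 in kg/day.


Concentration drop: TAN_in - TAN_out = 7.05 - 0.48 = 6.57 mg/L
Hourly TAN removed = Q * dTAN = 454.3 m^3/h * 6.57 mg/L = 2984.751 g/h  (m^3/h * mg/L = g/h)
Daily TAN removed = 2984.751 * 24 = 71634.024 g/day
Convert to kg/day: 71634.024 / 1000 = 71.634024 kg/day

71.634024 kg/day


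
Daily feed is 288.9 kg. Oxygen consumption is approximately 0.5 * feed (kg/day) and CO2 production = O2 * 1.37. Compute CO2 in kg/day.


O2 = 288.9 * 0.5 = 144.45
CO2 = 144.45 * 1.37 = 197.8965

197.8965 kg/day


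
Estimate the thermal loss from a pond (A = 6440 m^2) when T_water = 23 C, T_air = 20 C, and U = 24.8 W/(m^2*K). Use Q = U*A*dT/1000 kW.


Temperature difference dT = 23 - 20 = 3 K
Heat loss (W) = U * A * dT = 24.8 * 6440 * 3 = 479136 W
Convert to kW: 479136 / 1000 = 479.136 kW

479.136 kW
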